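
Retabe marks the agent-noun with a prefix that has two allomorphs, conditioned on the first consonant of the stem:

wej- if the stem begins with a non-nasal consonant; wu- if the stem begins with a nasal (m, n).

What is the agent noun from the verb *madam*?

*madam* — first consonant /m/ (a nasal) → wu- → *wumadam*.

wumadam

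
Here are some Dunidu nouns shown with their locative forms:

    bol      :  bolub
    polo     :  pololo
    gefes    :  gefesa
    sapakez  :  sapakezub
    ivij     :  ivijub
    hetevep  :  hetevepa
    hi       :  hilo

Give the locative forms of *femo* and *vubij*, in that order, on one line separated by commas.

femolo, vubijub

The alternation tracks the final sound of the stem — -a when the stem ends in a voiceless consonant (*gefes*, *hetevep*); -ub when the stem ends in a voiced consonant (*bol*, *sapakez*, *ivij*); -lo when the stem ends in a vowel (*polo*, *hi*).
The final sound of *femo* is /o/, which is a vowel, so the suffix is -lo, giving *femolo*.
*vubij*: final sound = /j/, a voiced consonant → -ub → *vubijub*.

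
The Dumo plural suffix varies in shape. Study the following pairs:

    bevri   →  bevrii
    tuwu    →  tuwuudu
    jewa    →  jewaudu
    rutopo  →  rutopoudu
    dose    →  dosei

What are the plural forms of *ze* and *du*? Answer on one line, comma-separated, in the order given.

zei, duudu

The alternation tracks the last vowel of the stem — -i when the last vowel of the stem is a front vowel (*bevri*, *dose*); -udu when the last vowel of the stem is a back vowel (*tuwu*, *jewa*, *rutopo*).
*ze* — last vowel /e/ (a front vowel) → -i → *zei*.
Since the last vowel of *du* is /u/ (a back vowel), it takes -udu, giving *duudu*.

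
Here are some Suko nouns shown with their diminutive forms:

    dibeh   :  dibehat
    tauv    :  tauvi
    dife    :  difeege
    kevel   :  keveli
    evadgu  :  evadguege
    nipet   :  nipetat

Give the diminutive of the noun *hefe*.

Looking at the final sound of each stem: -at when the stem ends in a voiceless consonant (*dibeh*, *nipet*); -i when the stem ends in a voiced consonant (*tauv*, *kevel*); -ege when the stem ends in a vowel (*dife*, *evadgu*).
*hefe*: final sound = /e/, a vowel → -ege → *hefeege*.

hefeege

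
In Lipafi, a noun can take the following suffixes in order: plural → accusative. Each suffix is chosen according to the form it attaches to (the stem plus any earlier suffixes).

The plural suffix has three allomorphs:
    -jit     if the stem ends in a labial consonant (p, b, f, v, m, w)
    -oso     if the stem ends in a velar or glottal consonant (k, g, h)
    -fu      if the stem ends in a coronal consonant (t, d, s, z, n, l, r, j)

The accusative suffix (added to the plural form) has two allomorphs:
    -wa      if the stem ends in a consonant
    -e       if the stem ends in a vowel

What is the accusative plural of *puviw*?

*puviw*: final consonant = /w/, labial → -jit → *puviwjit*.
The final sound of the plural form *puviwjit* is /t/, which is a consonant, so the accusative suffix is -wa, giving *puviwjitwa*.

puviwjitwa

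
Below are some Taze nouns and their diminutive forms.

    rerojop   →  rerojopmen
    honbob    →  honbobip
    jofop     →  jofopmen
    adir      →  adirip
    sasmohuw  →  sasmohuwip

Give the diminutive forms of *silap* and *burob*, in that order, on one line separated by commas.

silapmen, burobip

The pattern is voicing of the final consonant: -men when the stem ends in a voiceless consonant (*rerojop*, *jofop*); -ip when the stem ends in a voiced consonant (*honbob*, *adir*, *sasmohuw*).
Since the final consonant of *silap* is /p/ (voiceless), it takes -men, giving *silapmen*.
Since the final consonant of *burob* is /b/ (voiced), it takes -ip, giving *burobip*.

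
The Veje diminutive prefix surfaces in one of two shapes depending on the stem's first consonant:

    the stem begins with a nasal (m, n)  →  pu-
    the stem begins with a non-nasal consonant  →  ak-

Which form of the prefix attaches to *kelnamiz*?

ak-

The first consonant of *kelnamiz* is /k/, which is non-nasal, so the prefix is ak-.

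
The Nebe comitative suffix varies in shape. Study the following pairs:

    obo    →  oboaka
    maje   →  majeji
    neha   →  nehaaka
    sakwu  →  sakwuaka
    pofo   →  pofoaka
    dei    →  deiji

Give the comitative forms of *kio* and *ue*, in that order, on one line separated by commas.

kioaka, ueji

The alternation tracks the last vowel of the stem — -ji when the last vowel of the stem is a front vowel (*maje*, *dei*); -aka when the last vowel of the stem is a back vowel (*obo*, *neha*, *sakwu*, *pofo*).
The last vowel of *kio* is /o/, which is a back vowel, so the suffix is -aka, giving *kioaka*.
The last vowel of *ue* is /e/, which is a front vowel, so the suffix is -ji, giving *ueji*.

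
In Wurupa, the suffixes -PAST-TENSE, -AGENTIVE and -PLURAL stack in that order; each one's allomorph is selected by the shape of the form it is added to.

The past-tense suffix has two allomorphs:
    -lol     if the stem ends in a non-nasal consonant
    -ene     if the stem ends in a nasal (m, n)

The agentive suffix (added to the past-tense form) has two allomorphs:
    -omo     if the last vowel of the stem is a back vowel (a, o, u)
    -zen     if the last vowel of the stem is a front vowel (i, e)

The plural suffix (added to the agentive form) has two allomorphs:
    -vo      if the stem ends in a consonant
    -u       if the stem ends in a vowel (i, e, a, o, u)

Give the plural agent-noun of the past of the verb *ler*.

lerlolomou

The final consonant of *ler* is /r/, which is non-nasal, so the past-tense suffix is -lol, giving *lerlol*.
The last vowel of the past-tense form *lerlol* is /o/, which is a back vowel, so the agentive suffix is -omo, giving *lerlolomo*.
Since the final sound of the agentive form *lerlolomo* is /o/ (a vowel), it takes -u, giving *lerlolomou*.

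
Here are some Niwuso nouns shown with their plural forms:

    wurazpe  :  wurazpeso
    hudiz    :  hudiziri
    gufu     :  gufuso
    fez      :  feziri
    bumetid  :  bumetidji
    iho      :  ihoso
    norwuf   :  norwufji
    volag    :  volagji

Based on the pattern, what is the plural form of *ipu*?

The suffix is conditioned by the final sound: -iri when the stem ends in a sibilant (*hudiz*, *fez*); -ji when the stem ends in a non-sibilant consonant (*bumetid*, *norwuf*, *volag*); -so when the stem ends in a vowel (*wurazpe*, *gufu*, *iho*).
*ipu* — final sound /u/ (a vowel) → -so → *ipuso*.

ipuso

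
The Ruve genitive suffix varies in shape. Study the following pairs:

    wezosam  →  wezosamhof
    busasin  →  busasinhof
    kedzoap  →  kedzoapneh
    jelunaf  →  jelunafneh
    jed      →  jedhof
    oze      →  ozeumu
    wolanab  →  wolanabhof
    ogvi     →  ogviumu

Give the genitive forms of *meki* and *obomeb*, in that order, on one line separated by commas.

mekiumu, obomebhof

The pattern is voicing of the final sound: -neh when the stem ends in a voiceless consonant (*kedzoap*, *jelunaf*); -hof when the stem ends in a voiced consonant (*wezosam*, *busasin*, *jed*, *wolanab*); -umu when the stem ends in a vowel (*oze*, *ogvi*).
*meki*: final sound = /i/, a vowel → -umu → *mekiumu*.
Since the final sound of *obomeb* is /b/ (a voiced consonant), it takes -hof, giving *obomebhof*.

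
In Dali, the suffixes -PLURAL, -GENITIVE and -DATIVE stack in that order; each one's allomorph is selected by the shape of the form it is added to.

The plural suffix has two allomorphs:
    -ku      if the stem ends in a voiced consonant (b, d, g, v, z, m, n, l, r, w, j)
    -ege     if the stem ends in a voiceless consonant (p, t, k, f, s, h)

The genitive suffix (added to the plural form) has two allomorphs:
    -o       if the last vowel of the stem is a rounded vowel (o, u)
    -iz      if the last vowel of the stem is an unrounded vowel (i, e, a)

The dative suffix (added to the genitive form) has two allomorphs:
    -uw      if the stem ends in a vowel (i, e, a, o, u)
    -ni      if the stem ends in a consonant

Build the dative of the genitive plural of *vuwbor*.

vuwborkuouw

The final consonant of *vuwbor* is /r/, which is voiced, so the plural suffix is -ku, giving *vuwborku*.
The plural form *vuwborku*: last vowel = /u/, a rounded vowel → -o → *vuwborkuo*.
Since the final sound of the genitive form *vuwborkuo* is /o/ (a vowel), it takes -uw, giving *vuwborkuouw*.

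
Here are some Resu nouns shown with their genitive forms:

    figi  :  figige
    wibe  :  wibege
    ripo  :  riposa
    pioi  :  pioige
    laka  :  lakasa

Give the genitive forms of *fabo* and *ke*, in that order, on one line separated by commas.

The suffix is conditioned by the last vowel: -ge when the last vowel of the stem is a front vowel (*figi*, *wibe*, *pioi*); -sa when the last vowel of the stem is a back vowel (*ripo*, *laka*).
*fabo* — last vowel /o/ (a back vowel) → -sa → *fabosa*.
*ke* — last vowel /e/ (a front vowel) → -ge → *kege*.

fabosa, kege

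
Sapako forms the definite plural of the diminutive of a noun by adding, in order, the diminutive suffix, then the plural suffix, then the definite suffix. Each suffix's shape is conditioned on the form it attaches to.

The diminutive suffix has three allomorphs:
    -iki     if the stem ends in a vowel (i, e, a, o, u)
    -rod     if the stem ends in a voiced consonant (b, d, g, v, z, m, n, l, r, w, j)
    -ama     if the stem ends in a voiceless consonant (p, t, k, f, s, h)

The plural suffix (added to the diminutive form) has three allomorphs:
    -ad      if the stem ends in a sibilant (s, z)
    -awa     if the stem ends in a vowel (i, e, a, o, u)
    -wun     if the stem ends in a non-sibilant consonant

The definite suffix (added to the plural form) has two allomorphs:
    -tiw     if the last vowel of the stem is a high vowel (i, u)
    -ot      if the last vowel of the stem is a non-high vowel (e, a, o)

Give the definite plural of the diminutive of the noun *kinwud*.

The final sound of *kinwud* is /d/, which is a voiced consonant, so the diminutive suffix is -rod, giving *kinwudrod*.
The final sound of the diminutive form *kinwudrod* is /d/, which is a non-sibilant consonant, so the plural suffix is -wun, giving *kinwudrodwun*.
The last vowel of the plural form *kinwudrodwun* is /u/, which is a high vowel, so the definite suffix is -tiw, giving *kinwudrodwuntiw*.

kinwudrodwuntiw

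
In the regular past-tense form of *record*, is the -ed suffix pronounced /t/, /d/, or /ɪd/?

The stem *record* ends in /t/ or /d/.
The -ed suffix is realized as /ɪd/ after /t, d/; as /t/ after other voiceless consonants; and as /d/ after other voiced sounds.
So -ed on *record* is pronounced /ɪd/.

/ɪd/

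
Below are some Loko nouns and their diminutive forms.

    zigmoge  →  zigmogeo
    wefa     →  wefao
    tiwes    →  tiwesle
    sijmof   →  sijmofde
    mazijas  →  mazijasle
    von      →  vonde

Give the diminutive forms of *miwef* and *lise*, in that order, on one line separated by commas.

The alternation tracks the final sound of the stem — -le when the stem ends in a sibilant (*tiwes*, *mazijas*); -de when the stem ends in a non-sibilant consonant (*sijmof*, *von*); -o when the stem ends in a vowel (*zigmoge*, *wefa*).
*miwef*: final sound = /f/, a non-sibilant consonant → -de → *miwefde*.
*lise*: final sound = /e/, a vowel → -o → *liseo*.

miwefde, liseo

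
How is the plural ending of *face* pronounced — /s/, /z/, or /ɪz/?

The stem *face* ends in a sibilant (/s, z, ʃ, ʒ, tʃ, dʒ/).
The plural suffix surfaces as /ɪz/ after sibilants, /s/ after other voiceless consonants, and /z/ after other voiced sounds.
So the plural -s on *face* is pronounced /ɪz/.

/ɪz/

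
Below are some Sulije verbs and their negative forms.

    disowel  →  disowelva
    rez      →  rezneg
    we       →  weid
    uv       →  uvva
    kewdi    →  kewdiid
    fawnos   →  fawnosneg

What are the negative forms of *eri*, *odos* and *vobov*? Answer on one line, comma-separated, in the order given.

The pattern is sibilance of the final sound: -neg when the stem ends in a sibilant (*rez*, *fawnos*); -va when the stem ends in a non-sibilant consonant (*disowel*, *uv*); -id when the stem ends in a vowel (*we*, *kewdi*).
*eri*: final sound = /i/, a vowel → -id → *eriid*.
*odos*: final sound = /s/, a sibilant → -neg → *odosneg*.
Since the final sound of *vobov* is /v/ (a non-sibilant consonant), it takes -va, giving *vobovva*.

eriid, odosneg, vobovva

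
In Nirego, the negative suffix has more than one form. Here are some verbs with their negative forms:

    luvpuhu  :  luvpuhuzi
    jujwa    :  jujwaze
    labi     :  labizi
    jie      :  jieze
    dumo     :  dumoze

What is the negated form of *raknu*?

raknuzi

The alternation tracks the last vowel of the stem — -zi when the last vowel of the stem is a high vowel (*luvpuhu*, *labi*); -ze when the last vowel of the stem is a non-high vowel (*jujwa*, *jie*, *dumo*).
The last vowel of *raknu* is /u/, which is a high vowel, so the suffix is -zi, giving *raknuzi*.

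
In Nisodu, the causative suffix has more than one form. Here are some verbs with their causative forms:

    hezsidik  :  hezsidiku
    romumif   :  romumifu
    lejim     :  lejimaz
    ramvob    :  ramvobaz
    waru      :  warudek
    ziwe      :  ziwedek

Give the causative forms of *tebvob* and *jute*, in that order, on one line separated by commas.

The alternation tracks the final sound of the stem — -u when the stem ends in a voiceless consonant (*hezsidik*, *romumif*); -az when the stem ends in a voiced consonant (*lejim*, *ramvob*); -dek when the stem ends in a vowel (*waru*, *ziwe*).
The final sound of *tebvob* is /b/, which is a voiced consonant, so the suffix is -az, giving *tebvobaz*.
*jute*: final sound = /e/, a vowel → -dek → *jutedek*.

tebvobaz, jutedek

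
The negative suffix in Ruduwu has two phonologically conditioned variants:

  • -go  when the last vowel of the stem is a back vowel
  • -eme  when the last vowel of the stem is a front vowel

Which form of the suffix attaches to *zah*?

*zah* — last vowel /a/ (a back vowel) → -go.

-go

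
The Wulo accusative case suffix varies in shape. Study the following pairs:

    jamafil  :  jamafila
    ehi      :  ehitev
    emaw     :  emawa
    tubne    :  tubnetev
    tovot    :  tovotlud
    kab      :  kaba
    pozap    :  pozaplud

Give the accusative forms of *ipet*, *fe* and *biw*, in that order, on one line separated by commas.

The alternation tracks the final sound of the stem — -lud when the stem ends in a voiceless consonant (*tovot*, *pozap*); -a when the stem ends in a voiced consonant (*jamafil*, *emaw*, *kab*); -tev when the stem ends in a vowel (*ehi*, *tubne*).
*ipet*: final sound = /t/, a voiceless consonant → -lud → *ipetlud*.
*fe* — final sound /e/ (a vowel) → -tev → *fetev*.
*biw*: final sound = /w/, a voiced consonant → -a → *biwa*.

ipetlud, fetev, biwa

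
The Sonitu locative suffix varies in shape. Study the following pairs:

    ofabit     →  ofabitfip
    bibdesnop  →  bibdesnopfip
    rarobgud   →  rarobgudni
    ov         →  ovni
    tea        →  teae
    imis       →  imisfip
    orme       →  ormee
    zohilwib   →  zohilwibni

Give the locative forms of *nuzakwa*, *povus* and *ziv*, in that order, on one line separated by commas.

nuzakwae, povusfip, zivni

The suffix is conditioned by the final sound: -fip when the stem ends in a voiceless consonant (*ofabit*, *bibdesnop*, *imis*); -ni when the stem ends in a voiced consonant (*rarobgud*, *ov*, *zohilwib*); -e when the stem ends in a vowel (*tea*, *orme*).
*nuzakwa* — final sound /a/ (a vowel) → -e → *nuzakwae*.
*povus*: final sound = /s/, a voiceless consonant → -fip → *povusfip*.
The final sound of *ziv* is /v/, which is a voiced consonant, so the suffix is -ni, giving *zivni*.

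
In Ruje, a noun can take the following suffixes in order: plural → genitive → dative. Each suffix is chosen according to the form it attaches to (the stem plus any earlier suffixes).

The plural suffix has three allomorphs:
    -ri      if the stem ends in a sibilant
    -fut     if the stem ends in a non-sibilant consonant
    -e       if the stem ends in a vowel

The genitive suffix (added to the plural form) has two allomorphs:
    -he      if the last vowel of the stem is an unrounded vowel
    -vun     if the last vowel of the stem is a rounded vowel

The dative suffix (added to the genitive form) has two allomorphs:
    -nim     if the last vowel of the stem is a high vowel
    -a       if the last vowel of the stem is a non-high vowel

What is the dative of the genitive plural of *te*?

teehea

The final sound of *te* is /e/, which is a vowel, so the plural suffix is -e, giving *tee*.
The last vowel of the plural form *tee* is /e/, which is an unrounded vowel, so the genitive suffix is -he, giving *teehe*.
Since the last vowel of the genitive form *teehe* is /e/ (a non-high vowel), it takes -a, giving *teehea*.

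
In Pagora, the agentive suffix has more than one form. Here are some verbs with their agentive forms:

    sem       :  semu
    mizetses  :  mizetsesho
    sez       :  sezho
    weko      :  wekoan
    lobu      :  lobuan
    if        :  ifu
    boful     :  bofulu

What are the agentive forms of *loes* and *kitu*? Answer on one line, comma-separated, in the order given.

loesho, kituan

The suffix is conditioned by the final sound: -ho when the stem ends in a sibilant (*mizetses*, *sez*); -u when the stem ends in a non-sibilant consonant (*sem*, *if*, *boful*); -an when the stem ends in a vowel (*weko*, *lobu*).
*loes*: final sound = /s/, a sibilant → -ho → *loesho*.
The final sound of *kitu* is /u/, which is a vowel, so the suffix is -an, giving *kituan*.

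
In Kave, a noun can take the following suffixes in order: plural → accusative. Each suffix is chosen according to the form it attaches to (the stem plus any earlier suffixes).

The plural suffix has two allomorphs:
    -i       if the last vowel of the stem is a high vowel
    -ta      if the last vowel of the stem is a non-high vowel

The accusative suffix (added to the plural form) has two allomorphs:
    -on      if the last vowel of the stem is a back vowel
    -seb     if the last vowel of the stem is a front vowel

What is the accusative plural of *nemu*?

*nemu* — last vowel /u/ (a high vowel) → -i → *nemui*.
The plural form *nemui* — last vowel /i/ (a front vowel) → -seb → *nemuiseb*.

nemuiseb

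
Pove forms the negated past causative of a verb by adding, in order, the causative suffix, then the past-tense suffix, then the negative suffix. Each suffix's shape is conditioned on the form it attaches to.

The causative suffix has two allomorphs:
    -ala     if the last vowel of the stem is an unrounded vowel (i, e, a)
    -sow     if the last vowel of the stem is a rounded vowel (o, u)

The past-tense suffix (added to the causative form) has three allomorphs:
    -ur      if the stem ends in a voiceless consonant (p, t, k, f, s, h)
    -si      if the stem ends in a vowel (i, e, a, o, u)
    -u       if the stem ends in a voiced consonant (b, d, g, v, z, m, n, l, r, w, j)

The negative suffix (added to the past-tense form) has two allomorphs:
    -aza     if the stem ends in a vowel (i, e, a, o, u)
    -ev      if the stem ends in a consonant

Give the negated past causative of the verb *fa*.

faalasiaza

Since the last vowel of *fa* is /a/ (an unrounded vowel), it takes -ala, giving *faala*.
The causative form *faala* — final sound /a/ (a vowel) → -si → *faalasi*.
The final sound of the past-tense form *faalasi* is /i/, which is a vowel, so the negative suffix is -aza, giving *faalasiaza*.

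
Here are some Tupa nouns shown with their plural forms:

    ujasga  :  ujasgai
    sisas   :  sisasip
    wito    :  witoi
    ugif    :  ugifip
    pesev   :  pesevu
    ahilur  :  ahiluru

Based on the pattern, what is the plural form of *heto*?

hetoi

The alternation tracks the final sound of the stem — -ip when the stem ends in a voiceless consonant (*sisas*, *ugif*); -u when the stem ends in a voiced consonant (*pesev*, *ahilur*); -i when the stem ends in a vowel (*ujasga*, *wito*).
The final sound of *heto* is /o/, which is a vowel, so the suffix is -i, giving *hetoi*.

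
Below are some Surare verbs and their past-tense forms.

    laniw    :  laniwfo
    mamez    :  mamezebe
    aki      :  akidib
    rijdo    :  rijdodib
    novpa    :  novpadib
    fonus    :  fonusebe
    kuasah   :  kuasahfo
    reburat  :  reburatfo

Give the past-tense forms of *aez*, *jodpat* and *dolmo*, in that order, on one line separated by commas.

aezebe, jodpatfo, dolmodib

The pattern is sibilance of the final sound: -ebe when the stem ends in a sibilant (*mamez*, *fonus*); -fo when the stem ends in a non-sibilant consonant (*laniw*, *kuasah*, *reburat*); -dib when the stem ends in a vowel (*aki*, *rijdo*, *novpa*).
*aez*: final sound = /z/, a sibilant → -ebe → *aezebe*.
Since the final sound of *jodpat* is /t/ (a non-sibilant consonant), it takes -fo, giving *jodpatfo*.
*dolmo* — final sound /o/ (a vowel) → -dib → *dolmodib*.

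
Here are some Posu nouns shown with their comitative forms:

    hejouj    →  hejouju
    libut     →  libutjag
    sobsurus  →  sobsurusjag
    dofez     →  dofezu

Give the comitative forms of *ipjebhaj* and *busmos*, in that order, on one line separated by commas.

Looking at the final consonant of each stem: -jag when the stem ends in a voiceless consonant (*libut*, *sobsurus*); -u when the stem ends in a voiced consonant (*hejouj*, *dofez*).
Since the final consonant of *ipjebhaj* is /j/ (voiced), it takes -u, giving *ipjebhaju*.
*busmos* — final consonant /s/ (voiceless) → -jag → *busmosjag*.

ipjebhaju, busmosjag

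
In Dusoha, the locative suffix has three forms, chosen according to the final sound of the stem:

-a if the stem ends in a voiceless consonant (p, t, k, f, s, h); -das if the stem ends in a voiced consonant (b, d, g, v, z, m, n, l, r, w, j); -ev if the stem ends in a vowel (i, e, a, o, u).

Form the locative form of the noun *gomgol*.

The final sound of *gomgol* is /l/, which is a voiced consonant, so the suffix is -das, giving *gomgoldas*.

gomgoldas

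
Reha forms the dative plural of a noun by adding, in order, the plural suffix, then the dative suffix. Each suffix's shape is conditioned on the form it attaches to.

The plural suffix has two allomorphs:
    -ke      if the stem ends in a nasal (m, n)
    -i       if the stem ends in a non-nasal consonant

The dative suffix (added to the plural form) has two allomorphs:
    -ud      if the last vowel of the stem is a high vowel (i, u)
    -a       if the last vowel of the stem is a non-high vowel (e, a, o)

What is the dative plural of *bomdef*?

Since the final consonant of *bomdef* is /f/ (non-nasal), it takes -i, giving *bomdefi*.
The plural form *bomdefi*: last vowel = /i/, a high vowel → -ud → *bomdefiud*.

bomdefiud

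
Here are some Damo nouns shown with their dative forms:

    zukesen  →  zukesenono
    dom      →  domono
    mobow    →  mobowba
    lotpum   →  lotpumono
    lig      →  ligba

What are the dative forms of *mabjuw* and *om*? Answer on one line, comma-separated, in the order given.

The pattern is nasality of the final consonant: -ono when the stem ends in a nasal (*zukesen*, *dom*, *lotpum*); -ba when the stem ends in a non-nasal consonant (*mobow*, *lig*).
*mabjuw*: final consonant = /w/, non-nasal → -ba → *mabjuwba*.
Since the final consonant of *om* is /m/ (a nasal), it takes -ono, giving *omono*.

mabjuwba, omono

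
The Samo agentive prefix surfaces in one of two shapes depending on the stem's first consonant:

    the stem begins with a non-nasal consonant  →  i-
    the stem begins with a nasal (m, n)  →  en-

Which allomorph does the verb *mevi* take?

en-

*mevi*: first consonant = /m/, a nasal → en-.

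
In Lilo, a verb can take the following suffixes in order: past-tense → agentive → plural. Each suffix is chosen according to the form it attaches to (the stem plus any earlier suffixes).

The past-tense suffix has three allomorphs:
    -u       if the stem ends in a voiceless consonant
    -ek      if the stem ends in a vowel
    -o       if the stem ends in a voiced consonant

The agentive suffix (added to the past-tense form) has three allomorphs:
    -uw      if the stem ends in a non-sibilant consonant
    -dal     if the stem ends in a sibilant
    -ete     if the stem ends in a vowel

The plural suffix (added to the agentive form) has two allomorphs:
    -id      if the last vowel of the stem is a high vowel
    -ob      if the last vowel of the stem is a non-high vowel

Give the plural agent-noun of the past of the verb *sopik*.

sopikueteob

*sopik* — final sound /k/ (a voiceless consonant) → -u → *sopiku*.
The past-tense form *sopiku*: final sound = /u/, a vowel → -ete → *sopikuete*.
The last vowel of the agentive form *sopikuete* is /e/, which is a non-high vowel, so the plural suffix is -ob, giving *sopikueteob*.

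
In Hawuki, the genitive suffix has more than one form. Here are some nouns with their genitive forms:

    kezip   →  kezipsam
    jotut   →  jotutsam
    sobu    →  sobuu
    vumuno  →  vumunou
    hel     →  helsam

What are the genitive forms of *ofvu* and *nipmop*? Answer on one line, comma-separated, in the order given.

ofvuu, nipmopsam

The alternation tracks the final sound of the stem — -sam when the stem ends in a consonant (*kezip*, *jotut*, *hel*); -u when the stem ends in a vowel (*sobu*, *vumuno*).
*ofvu* — final sound /u/ (a vowel) → -u → *ofvuu*.
Since the final sound of *nipmop* is /p/ (a consonant), it takes -sam, giving *nipmopsam*.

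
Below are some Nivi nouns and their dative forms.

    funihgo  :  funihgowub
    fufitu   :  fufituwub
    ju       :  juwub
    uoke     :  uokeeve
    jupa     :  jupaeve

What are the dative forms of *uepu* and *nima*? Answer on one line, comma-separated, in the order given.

uepuwub, nimaeve

The pattern is rounding harmony: -wub when the last vowel of the stem is a rounded vowel (*funihgo*, *fufitu*, *ju*); -eve when the last vowel of the stem is an unrounded vowel (*uoke*, *jupa*).
Since the last vowel of *uepu* is /u/ (a rounded vowel), it takes -wub, giving *uepuwub*.
Since the last vowel of *nima* is /a/ (an unrounded vowel), it takes -eve, giving *nimaeve*.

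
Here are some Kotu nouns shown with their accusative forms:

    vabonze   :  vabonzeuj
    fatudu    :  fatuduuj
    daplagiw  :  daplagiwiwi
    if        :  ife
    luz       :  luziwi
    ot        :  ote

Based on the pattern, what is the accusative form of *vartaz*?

vartaziwi

The suffix is conditioned by the final sound: -e when the stem ends in a voiceless consonant (*if*, *ot*); -iwi when the stem ends in a voiced consonant (*daplagiw*, *luz*); -uj when the stem ends in a vowel (*vabonze*, *fatudu*).
The final sound of *vartaz* is /z/, which is a voiced consonant, so the suffix is -iwi, giving *vartaziwi*.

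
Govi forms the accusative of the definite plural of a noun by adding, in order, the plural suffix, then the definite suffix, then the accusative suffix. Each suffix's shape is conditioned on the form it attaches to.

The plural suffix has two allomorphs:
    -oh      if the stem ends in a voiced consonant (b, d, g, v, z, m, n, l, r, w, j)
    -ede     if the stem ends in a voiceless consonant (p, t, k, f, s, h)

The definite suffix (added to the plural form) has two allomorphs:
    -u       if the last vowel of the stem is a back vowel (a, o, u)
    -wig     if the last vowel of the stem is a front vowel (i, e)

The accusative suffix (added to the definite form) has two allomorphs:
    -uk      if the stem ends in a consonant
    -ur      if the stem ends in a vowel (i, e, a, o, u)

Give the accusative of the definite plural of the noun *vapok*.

vapokedewiguk

*vapok*: final consonant = /k/, voiceless → -ede → *vapokede*.
The plural form *vapokede* — last vowel /e/ (a front vowel) → -wig → *vapokedewig*.
The definite form *vapokedewig*: final sound = /g/, a consonant → -uk → *vapokedewiguk*.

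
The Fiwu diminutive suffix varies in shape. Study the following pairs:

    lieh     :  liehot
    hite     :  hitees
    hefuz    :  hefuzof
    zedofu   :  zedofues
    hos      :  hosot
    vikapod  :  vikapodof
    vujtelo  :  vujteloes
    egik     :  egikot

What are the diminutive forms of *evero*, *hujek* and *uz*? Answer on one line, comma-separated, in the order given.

everoes, hujekot, uzof

Looking at the final sound of each stem: -ot when the stem ends in a voiceless consonant (*lieh*, *hos*, *egik*); -of when the stem ends in a voiced consonant (*hefuz*, *vikapod*); -es when the stem ends in a vowel (*hite*, *zedofu*, *vujtelo*).
Since the final sound of *evero* is /o/ (a vowel), it takes -es, giving *everoes*.
*hujek*: final sound = /k/, a voiceless consonant → -ot → *hujekot*.
*uz* — final sound /z/ (a voiced consonant) → -of → *uzof*.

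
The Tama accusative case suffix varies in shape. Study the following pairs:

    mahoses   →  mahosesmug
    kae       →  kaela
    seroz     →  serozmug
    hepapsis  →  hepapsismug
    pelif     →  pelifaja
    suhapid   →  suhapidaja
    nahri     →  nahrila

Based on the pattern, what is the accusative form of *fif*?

The suffix is conditioned by the final sound: -mug when the stem ends in a sibilant (*mahoses*, *seroz*, *hepapsis*); -aja when the stem ends in a non-sibilant consonant (*pelif*, *suhapid*); -la when the stem ends in a vowel (*kae*, *nahri*).
The final sound of *fif* is /f/, which is a non-sibilant consonant, so the suffix is -aja, giving *fifaja*.

fifaja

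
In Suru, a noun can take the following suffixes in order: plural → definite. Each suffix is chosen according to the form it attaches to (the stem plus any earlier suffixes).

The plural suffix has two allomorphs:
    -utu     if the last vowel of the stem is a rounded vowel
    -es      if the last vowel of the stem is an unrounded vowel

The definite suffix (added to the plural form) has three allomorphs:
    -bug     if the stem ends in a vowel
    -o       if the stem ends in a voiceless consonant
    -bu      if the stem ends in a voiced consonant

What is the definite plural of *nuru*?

Since the last vowel of *nuru* is /u/ (a rounded vowel), it takes -utu, giving *nuruutu*.
Since the final sound of the plural form *nuruutu* is /u/ (a vowel), it takes -bug, giving *nuruutubug*.

nuruutubug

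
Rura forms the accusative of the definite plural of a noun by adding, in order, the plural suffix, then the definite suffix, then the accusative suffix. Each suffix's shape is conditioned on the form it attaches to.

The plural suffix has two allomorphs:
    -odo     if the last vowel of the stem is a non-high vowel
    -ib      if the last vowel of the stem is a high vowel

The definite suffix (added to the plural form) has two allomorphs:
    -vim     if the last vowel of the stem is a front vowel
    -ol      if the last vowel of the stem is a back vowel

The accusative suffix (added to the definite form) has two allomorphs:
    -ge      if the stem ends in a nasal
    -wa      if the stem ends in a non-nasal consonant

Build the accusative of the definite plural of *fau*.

*fau*: last vowel = /u/, a high vowel → -ib → *fauib*.
The plural form *fauib* — last vowel /i/ (a front vowel) → -vim → *fauibvim*.
The definite form *fauibvim*: final consonant = /m/, a nasal → -ge → *fauibvimge*.

fauibvimge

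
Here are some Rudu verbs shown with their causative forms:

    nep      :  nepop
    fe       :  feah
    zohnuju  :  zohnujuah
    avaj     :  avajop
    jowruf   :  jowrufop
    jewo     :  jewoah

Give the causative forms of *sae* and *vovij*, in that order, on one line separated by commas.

Looking at the final sound of each stem: -op when the stem ends in a consonant (*nep*, *avaj*, *jowruf*); -ah when the stem ends in a vowel (*fe*, *zohnuju*, *jewo*).
*sae*: final sound = /e/, a vowel → -ah → *saeah*.
The final sound of *vovij* is /j/, which is a consonant, so the suffix is -op, giving *vovijop*.

saeah, vovijop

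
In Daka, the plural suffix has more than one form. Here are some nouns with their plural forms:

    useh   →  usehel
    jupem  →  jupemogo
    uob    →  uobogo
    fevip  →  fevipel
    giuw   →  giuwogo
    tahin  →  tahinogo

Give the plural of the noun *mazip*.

The suffix is conditioned by the final consonant: -el when the stem ends in a voiceless consonant (*useh*, *fevip*); -ogo when the stem ends in a voiced consonant (*jupem*, *uob*, *giuw*, *tahin*).
The final consonant of *mazip* is /p/, which is voiceless, so the suffix is -el, giving *mazipel*.

mazipel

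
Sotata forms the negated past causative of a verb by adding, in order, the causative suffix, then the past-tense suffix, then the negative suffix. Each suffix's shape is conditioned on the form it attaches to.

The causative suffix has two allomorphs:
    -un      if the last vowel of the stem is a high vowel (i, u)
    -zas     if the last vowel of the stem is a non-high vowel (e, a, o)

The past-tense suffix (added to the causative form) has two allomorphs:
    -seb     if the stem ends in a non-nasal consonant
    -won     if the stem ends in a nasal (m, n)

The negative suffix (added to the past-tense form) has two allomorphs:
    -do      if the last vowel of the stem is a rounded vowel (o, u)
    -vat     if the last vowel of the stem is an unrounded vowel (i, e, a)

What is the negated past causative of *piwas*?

*piwas* — last vowel /a/ (a non-high vowel) → -zas → *piwaszas*.
The final consonant of the causative form *piwaszas* is /s/, which is non-nasal, so the past-tense suffix is -seb, giving *piwaszasseb*.
The past-tense form *piwaszasseb* — last vowel /e/ (an unrounded vowel) → -vat → *piwaszassebvat*.

piwaszassebvat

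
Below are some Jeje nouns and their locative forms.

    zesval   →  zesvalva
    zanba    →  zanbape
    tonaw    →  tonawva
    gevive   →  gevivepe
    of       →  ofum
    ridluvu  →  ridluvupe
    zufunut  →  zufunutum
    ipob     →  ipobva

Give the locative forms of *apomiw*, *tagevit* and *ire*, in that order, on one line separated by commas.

The suffix is conditioned by the final sound: -um when the stem ends in a voiceless consonant (*of*, *zufunut*); -va when the stem ends in a voiced consonant (*zesval*, *tonaw*, *ipob*); -pe when the stem ends in a vowel (*zanba*, *gevive*, *ridluvu*).
The final sound of *apomiw* is /w/, which is a voiced consonant, so the suffix is -va, giving *apomiwva*.
*tagevit* — final sound /t/ (a voiceless consonant) → -um → *tagevitum*.
*ire* — final sound /e/ (a vowel) → -pe → *irepe*.

apomiwva, tagevitum, irepe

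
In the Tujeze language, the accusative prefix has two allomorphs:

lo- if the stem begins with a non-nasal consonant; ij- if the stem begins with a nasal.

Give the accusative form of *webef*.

lowebef

Since the first consonant of *webef* is /w/ (non-nasal), it takes lo-, giving *lowebef*.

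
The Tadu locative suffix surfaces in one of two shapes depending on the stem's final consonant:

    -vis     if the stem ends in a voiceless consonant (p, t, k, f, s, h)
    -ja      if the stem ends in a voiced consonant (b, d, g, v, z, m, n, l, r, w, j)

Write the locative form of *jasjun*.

jasjunja

The final consonant of *jasjun* is /n/, which is voiced, so the suffix is -ja, giving *jasjunja*.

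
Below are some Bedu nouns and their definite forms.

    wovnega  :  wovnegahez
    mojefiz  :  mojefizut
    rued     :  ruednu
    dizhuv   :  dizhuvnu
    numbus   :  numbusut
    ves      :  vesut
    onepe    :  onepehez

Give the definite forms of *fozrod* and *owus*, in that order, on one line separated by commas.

fozrodnu, owusut

The pattern is sibilance of the final sound: -ut when the stem ends in a sibilant (*mojefiz*, *numbus*, *ves*); -nu when the stem ends in a non-sibilant consonant (*rued*, *dizhuv*); -hez when the stem ends in a vowel (*wovnega*, *onepe*).
The final sound of *fozrod* is /d/, which is a non-sibilant consonant, so the suffix is -nu, giving *fozrodnu*.
*owus*: final sound = /s/, a sibilant → -ut → *owusut*.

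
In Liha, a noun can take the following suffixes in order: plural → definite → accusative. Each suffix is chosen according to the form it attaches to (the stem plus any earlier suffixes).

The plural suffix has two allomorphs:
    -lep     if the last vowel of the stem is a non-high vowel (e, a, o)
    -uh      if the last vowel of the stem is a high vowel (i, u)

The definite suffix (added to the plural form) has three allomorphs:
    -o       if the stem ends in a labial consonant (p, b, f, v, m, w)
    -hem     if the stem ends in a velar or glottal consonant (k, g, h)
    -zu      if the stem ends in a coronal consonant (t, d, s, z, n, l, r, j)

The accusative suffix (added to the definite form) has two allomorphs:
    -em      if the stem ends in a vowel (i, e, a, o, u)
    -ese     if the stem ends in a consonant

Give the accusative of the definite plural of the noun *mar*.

*mar*: last vowel = /a/, a non-high vowel → -lep → *marlep*.
Since the final consonant of the plural form *marlep* is /p/ (labial), it takes -o, giving *marlepo*.
The final sound of the definite form *marlepo* is /o/, which is a vowel, so the accusative suffix is -em, giving *marlepoem*.

marlepoem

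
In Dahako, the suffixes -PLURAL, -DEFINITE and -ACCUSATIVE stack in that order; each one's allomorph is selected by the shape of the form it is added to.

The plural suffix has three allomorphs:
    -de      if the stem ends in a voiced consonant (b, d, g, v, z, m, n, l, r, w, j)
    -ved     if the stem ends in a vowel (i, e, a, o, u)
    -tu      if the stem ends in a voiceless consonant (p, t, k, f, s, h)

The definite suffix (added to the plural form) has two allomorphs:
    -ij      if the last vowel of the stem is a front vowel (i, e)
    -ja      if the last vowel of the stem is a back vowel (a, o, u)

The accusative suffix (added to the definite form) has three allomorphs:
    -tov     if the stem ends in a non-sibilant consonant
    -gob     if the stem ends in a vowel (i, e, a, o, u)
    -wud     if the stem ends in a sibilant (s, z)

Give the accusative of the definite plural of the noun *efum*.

efumdeijtov

*efum*: final sound = /m/, a voiced consonant → -de → *efumde*.
Since the last vowel of the plural form *efumde* is /e/ (a front vowel), it takes -ij, giving *efumdeij*.
The final sound of the definite form *efumdeij* is /j/, which is a non-sibilant consonant, so the accusative suffix is -tov, giving *efumdeijtov*.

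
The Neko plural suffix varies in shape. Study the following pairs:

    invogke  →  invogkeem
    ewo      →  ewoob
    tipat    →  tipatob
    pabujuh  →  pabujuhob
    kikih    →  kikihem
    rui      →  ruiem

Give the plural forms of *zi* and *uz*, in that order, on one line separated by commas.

The alternation tracks the last vowel of the stem — -em when the last vowel of the stem is a front vowel (*invogke*, *kikih*, *rui*); -ob when the last vowel of the stem is a back vowel (*ewo*, *tipat*, *pabujuh*).
*zi* — last vowel /i/ (a front vowel) → -em → *ziem*.
*uz*: last vowel = /u/, a back vowel → -ob → *uzob*.

ziem, uzob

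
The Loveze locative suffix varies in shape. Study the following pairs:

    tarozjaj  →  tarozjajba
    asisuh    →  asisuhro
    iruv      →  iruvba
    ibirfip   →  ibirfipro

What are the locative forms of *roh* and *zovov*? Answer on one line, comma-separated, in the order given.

The pattern is voicing of the final consonant: -ro when the stem ends in a voiceless consonant (*asisuh*, *ibirfip*); -ba when the stem ends in a voiced consonant (*tarozjaj*, *iruv*).
Since the final consonant of *roh* is /h/ (voiceless), it takes -ro, giving *rohro*.
Since the final consonant of *zovov* is /v/ (voiced), it takes -ba, giving *zovovba*.

rohro, zovovba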